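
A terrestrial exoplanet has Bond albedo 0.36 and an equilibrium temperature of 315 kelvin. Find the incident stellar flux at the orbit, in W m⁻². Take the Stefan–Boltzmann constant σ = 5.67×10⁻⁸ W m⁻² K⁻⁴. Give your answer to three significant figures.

3490 W m⁻²

Invert the energy balance for S: S = 4σT⁴/(1−α).
σT⁴ = 5.67×10⁻⁸·(315)⁴ = 558.2 W m⁻².
S = 4·558.2/0.64 = 3489 W m⁻².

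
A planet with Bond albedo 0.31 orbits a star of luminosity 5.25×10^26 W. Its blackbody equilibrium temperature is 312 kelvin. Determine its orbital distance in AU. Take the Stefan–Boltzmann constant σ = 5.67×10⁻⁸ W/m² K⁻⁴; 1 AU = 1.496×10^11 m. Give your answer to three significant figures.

Energy balance gives S = 4σT⁴/(1−α) = 3115 W/m².
Then d = [L/(4πS)]^(1/2) = 1.158×10^11 m, i.e. 0.7742 AU.

0.774 AU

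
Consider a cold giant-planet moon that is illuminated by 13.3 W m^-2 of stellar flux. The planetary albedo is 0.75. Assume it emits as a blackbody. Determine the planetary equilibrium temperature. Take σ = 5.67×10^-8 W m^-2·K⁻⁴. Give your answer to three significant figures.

61.9 kelvin

Averaging over the sphere, the absorbed flux is S(1−α)/4 = 0.8313 W m^-2.
Set σT⁴ = 0.8313 → T = (0.8313/σ)^(1/4) = 61.88 K.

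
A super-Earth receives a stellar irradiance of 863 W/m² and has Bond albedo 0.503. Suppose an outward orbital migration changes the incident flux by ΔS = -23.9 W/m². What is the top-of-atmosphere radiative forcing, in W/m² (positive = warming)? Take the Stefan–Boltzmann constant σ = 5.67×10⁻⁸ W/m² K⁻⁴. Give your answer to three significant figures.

-2.97 W/m²

ΔF = Δ[S(1−α)]/4 = (1−0.503)·-23.9/4 = -2.970 W/m².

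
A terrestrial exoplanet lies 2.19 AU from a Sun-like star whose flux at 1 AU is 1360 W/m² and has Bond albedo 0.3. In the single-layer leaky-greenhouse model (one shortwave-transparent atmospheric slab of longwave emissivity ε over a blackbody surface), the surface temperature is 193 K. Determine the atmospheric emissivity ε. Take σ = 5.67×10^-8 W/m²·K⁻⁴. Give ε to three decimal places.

0.738

By the inverse-square law, S = 1360/2.19² = 283.6 W/m².
First, T_e = [283.6·(1−0.3)/(4σ)]^(1/4) = 172.0 K.
Inverting T_s⁴ = 2T_e⁴/(2−ε): (T_e/T_s)⁴ = 0.6308, so ε = 2(1 − 0.6308) = 0.7384.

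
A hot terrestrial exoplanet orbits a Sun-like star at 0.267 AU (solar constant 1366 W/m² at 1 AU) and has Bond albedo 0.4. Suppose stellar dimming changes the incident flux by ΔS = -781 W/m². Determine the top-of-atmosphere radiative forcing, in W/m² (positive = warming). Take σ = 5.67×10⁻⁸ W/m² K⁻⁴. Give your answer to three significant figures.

By the inverse-square law, S = 1366/0.267² = 19160 W/m².
TOA radiative forcing: ΔF = (1−α)ΔS/4 = 0.6·(-781)/4 = -117.1 W/m².

-117 W/m²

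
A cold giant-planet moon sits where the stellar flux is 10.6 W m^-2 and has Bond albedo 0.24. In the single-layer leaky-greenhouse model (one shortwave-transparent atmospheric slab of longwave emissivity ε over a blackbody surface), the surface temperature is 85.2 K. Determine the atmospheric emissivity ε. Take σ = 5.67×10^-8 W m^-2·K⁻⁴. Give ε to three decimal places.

0.652

First, T_e = [10.60·(1−0.24)/(4σ)]^(1/4) = 77.20 K.
T_s⁴ = T_e⁴·2/(2−ε) → ε = 2 − 2(T_e/T_s)⁴ = 2 − 2·(77.20/85.2)⁴ = 0.6518.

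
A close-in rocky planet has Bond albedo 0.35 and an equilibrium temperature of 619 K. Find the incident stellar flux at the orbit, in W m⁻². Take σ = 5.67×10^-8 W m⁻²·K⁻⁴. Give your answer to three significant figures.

51200 W m⁻²

From S(1−α)/4 = σT⁴: S = 4σT⁴/(1−α).
The emitted flux is σT⁴ = 8324 W m⁻².
S = 4·8324/0.65 = 51230 W m⁻².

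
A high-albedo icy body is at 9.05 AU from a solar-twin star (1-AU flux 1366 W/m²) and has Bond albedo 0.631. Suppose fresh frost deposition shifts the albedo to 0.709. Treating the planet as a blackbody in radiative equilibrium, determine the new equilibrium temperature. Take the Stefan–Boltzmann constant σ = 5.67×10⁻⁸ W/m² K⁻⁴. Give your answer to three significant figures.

68.0 K

By the inverse-square law, S = 1366/9.05² = 16.68 W/m².
T₂ = [S(1−α₂)/(4σ)]^(1/4) = [16.68·0.291/(4σ)]^(1/4) = 68.01 K.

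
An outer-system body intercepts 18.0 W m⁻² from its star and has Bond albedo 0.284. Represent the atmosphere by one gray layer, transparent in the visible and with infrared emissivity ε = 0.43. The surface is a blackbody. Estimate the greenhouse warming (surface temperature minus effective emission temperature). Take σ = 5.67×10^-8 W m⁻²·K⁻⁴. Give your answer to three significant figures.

5.42 K

At the top of the atmosphere, σT_e⁴ = S(1−α)/4 = 3.222 W m⁻², giving T_e = 86.82 K.
Surface balance with a leaky layer gives σT_s⁴ = σT_e⁴·2/(2−ε), so T_s = T_e·[2/(2−0.43)]^(1/4) = 92.24 K.
The atmosphere warms the surface by 5.417 K.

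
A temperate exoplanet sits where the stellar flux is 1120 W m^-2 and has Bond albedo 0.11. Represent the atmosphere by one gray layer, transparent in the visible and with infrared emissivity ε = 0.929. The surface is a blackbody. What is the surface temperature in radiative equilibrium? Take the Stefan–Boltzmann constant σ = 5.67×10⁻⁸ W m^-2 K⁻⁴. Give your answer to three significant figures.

The planet radiates to space at T_e = [S(1−α)/(4σ)]^(1/4) = 257.5 K.
The surface balance (absorbed SW + ε·downward IR = σT_s⁴) with T_a⁴ = T_s⁴/2 reduces to T_s = T_e·[2/(2−ε)]^¼ = 301.0 K.

301 kelvin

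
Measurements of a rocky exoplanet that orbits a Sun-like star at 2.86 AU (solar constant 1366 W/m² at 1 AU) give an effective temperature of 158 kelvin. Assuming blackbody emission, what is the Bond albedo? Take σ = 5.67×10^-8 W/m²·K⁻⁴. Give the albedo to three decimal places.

By the inverse-square law, S = 1366/2.86² = 167.0 W/m².
Energy balance: S(1−α)/4 = σT⁴, so 1−α = 4σT⁴/S.
4σT⁴ = 4·5.67×10⁻⁸·(158)⁴ = 141.3 W/m².
1−α = 141.3/167.0 = 0.8464, so α = 0.1536.

0.154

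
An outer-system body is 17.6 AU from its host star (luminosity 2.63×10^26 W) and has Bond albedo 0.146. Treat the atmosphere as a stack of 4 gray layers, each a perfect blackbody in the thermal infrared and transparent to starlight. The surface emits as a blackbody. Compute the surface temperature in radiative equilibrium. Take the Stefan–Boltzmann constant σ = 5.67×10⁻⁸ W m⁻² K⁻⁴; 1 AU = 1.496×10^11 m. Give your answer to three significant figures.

d = 17.6 × 1.496×10^11 m = 2.633×10^12 m.
Flux at the orbit: S = L/(4πd²) = 2.63×10^26/(4π·(2.63×10^12)²) = 3.019 W m⁻².
Top-of-atmosphere balance: σT_e⁴ = S(1−α)/4 = 0.6445 W m⁻² → T_e = 58.07 K.
For an N-layer opaque stack, T_s⁴ = (N+1)T_e⁴, hence T_s = (5)^(1/4)×58.07 K = 86.83 K.

86.8 K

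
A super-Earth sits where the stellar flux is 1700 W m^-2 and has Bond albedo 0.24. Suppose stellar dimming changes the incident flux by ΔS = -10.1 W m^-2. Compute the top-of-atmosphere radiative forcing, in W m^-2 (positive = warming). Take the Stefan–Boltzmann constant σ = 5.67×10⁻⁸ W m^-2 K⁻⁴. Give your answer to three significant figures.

-1.92 W m^-2

ΔF = Δ[S(1−α)]/4 = (1−0.24)·-10.1/4 = -1.919 W m^-2.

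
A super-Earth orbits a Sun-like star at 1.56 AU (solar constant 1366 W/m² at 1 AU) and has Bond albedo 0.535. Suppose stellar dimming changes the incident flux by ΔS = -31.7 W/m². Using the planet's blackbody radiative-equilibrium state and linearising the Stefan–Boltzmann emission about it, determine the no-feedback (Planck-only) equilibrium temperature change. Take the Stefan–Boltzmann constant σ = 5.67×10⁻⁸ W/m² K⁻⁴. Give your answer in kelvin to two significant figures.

Irradiance scales as 1/d², so S = 1366 W/m² × (1/1.56)² = 561.3 W/m².
Unperturbed T_e = [561.3·(1−0.535)/(4σ)]^¼ = 184.2 K.
TOA radiative forcing: ΔF = (1−α)ΔS/4 = 0.465·(-31.7)/4 = -3.685 W/m².
Planck response: λ_P = 4σT_e³ = 4·5.67×10⁻⁸·(184.2)³ = 1.417 W/m²/K.
Hence the no-feedback warming is ΔF/(4σT_e³) = -2.60 K.

-2.6 kelvin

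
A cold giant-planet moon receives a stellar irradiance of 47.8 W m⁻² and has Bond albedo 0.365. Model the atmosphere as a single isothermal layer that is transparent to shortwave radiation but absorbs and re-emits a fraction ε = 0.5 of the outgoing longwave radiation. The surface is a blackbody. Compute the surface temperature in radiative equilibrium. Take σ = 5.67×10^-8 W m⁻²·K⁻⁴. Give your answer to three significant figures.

116 K

At the top of the atmosphere, σT_e⁴ = S(1−α)/4 = 7.588 W m⁻², giving T_e = 107.6 K.
The surface balance (absorbed SW + ε·downward IR = σT_s⁴) with T_a⁴ = T_s⁴/2 reduces to T_s = T_e·[2/(2−ε)]^¼ = 115.6 K.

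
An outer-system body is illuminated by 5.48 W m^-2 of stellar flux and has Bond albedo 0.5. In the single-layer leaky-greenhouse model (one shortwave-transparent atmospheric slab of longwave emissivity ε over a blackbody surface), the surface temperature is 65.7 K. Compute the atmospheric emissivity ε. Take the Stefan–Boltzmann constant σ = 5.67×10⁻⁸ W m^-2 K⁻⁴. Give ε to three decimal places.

First, T_e = [5.480·(1−0.5)/(4σ)]^(1/4) = 58.96 K.
T_s⁴ = T_e⁴·2/(2−ε) → ε = 2 − 2(T_e/T_s)⁴ = 2 − 2·(58.96/65.7)⁴ = 0.7032.

0.703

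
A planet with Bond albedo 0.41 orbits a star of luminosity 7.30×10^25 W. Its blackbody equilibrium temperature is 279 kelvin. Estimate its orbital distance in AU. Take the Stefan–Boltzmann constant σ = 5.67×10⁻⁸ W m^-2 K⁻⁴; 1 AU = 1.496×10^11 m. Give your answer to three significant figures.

The flux needed for this T is 4σT⁴/(1−0.41) = 2329 W m^-2.
Then d = [L/(4πS)]^(1/2) = 4.994×10^10 m, i.e. 0.3338 AU.

0.334 AU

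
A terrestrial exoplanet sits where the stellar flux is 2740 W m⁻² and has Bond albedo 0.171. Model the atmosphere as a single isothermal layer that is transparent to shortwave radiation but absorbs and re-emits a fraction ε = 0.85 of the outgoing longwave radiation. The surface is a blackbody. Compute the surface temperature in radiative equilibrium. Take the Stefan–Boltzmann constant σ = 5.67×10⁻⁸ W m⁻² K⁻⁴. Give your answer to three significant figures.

Effective emission temperature (TOA balance): σT_e⁴ = S(1−α)/4 = 567.9 W m⁻² → T_e = 316.3 K.
The surface balance (absorbed SW + ε·downward IR = σT_s⁴) with T_a⁴ = T_s⁴/2 reduces to T_s = T_e·[2/(2−ε)]^¼ = 363.3 K.

363 K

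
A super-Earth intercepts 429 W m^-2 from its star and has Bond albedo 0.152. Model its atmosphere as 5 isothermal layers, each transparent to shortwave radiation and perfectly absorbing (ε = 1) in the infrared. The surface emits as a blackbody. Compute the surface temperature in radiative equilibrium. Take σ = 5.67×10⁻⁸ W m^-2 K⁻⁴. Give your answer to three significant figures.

313 kelvin

OLR = S(1−α)/4 = 90.95 W m^-2; the top layer radiates at T_e = 200.1 K.
With N = 5 opaque layers, T_s = (N+1)^(1/4)·T_e = 6^(1/4)·200.1 = 313.2 K.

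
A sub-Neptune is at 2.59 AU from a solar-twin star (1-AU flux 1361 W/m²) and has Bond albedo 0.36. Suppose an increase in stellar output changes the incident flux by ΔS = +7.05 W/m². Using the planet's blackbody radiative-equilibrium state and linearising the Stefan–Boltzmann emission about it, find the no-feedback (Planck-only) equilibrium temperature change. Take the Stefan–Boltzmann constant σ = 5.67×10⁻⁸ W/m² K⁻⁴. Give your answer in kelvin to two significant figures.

Irradiance scales as 1/d², so S = 1361 W/m² × (1/2.59)² = 202.9 W/m².
Unperturbed T_e = [202.9·(1−0.36)/(4σ)]^¼ = 154.7 K.
TOA radiative forcing: ΔF = (1−α)ΔS/4 = 0.64·(+7.05)/4 = 1.128 W/m².
Linearising σT⁴ gives d(σT⁴)/dT = 4σT_e³ = 0.8394 W/m² per K.
Hence the no-feedback warming is ΔF/(4σT_e³) = 1.34 K.

1.3 kelvin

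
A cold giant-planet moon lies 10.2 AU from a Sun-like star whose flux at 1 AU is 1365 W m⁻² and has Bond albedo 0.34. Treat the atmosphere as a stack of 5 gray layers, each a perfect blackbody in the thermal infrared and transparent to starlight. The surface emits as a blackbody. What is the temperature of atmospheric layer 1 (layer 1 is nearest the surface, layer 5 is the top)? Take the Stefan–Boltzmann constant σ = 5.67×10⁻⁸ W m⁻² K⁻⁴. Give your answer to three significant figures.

118 K

Irradiance scales as 1/d², so S = 1365 W m⁻² × (1/10.2)² = 13.12 W m⁻².
Top-of-atmosphere balance: σT_e⁴ = S(1−α)/4 = 2.165 W m⁻² → T_e = 78.61 K.
In the N-layer model, layer k (counted from the surface) has T_k = (N+1−k)^(1/4)·T_e.
T_1 = (5)^(1/4)·78.61 = 117.5 K.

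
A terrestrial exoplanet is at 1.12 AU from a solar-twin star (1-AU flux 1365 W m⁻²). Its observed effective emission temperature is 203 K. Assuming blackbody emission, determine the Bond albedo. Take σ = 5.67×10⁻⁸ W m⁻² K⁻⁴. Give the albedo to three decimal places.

Flux at the orbit: S = 1365/(1.12)² = 1088 W m⁻².
Energy balance: S(1−α)/4 = σT⁴, so 1−α = 4σT⁴/S.
σT⁴ = 96.29 W m⁻², so 4σT⁴ = 385.1 W m⁻².
Hence α = 1 − 385.1/1088 = 0.6461.

0.646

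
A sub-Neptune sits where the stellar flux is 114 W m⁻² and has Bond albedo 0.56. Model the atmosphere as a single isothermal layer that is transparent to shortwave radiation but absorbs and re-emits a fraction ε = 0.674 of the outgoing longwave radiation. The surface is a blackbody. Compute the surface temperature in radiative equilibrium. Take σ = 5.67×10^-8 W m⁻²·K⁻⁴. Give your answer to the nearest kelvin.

135 K

Effective emission temperature (TOA balance): σT_e⁴ = S(1−α)/4 = 12.54 W m⁻² → T_e = 121.9 K.
For a single slab of emissivity ε, T_s⁴ = 2T_e⁴/(2−ε); thus T_s = 121.9·(1.508)^(1/4) = 135.1 K.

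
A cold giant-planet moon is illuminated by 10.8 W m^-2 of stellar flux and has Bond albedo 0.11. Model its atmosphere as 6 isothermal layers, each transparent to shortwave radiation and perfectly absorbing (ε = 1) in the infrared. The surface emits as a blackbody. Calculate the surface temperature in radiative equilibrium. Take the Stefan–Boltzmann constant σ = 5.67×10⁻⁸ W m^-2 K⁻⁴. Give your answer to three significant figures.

131 K

Top-of-atmosphere balance: σT_e⁴ = S(1−α)/4 = 2.403 W m^-2 → T_e = 80.68 K.
With N = 6 opaque layers, T_s = (N+1)^(1/4)·T_e = 7^(1/4)·80.68 = 131.2 K.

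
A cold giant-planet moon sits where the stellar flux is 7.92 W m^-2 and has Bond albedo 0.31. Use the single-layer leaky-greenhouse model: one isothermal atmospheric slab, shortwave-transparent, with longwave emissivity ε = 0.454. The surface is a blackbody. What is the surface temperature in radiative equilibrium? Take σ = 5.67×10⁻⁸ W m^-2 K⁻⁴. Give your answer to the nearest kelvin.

75 K

The planet radiates to space at T_e = [S(1−α)/(4σ)]^(1/4) = 70.06 K.
Surface balance with a leaky layer gives σT_s⁴ = σT_e⁴·2/(2−ε), so T_s = T_e·[2/(2−0.454)]^(1/4) = 74.72 K.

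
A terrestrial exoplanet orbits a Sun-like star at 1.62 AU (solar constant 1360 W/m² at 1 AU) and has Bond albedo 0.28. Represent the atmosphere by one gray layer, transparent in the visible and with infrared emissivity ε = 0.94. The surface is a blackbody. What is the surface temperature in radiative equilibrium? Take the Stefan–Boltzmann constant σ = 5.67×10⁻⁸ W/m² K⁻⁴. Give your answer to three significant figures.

Flux at the orbit: S = 1360/(1.62)² = 518.2 W/m².
Effective emission temperature (TOA balance): σT_e⁴ = S(1−α)/4 = 93.28 W/m² → T_e = 201.4 K.
The surface balance (absorbed SW + ε·downward IR = σT_s⁴) with T_a⁴ = T_s⁴/2 reduces to T_s = T_e·[2/(2−ε)]^¼ = 236.0 K.

236 K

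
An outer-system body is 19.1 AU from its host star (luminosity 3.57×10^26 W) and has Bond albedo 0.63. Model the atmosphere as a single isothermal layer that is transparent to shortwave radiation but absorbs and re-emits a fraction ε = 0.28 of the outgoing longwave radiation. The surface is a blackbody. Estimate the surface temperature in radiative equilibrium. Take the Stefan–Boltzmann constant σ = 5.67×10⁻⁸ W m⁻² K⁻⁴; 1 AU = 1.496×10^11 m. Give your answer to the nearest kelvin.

51 K

Orbital distance: d = 19.1 AU = 2.857×10^12 m.
Spreading L over a sphere of radius d: S = 3.57×10^26/(4π·2.86×10^12²) = 3.480 W m⁻².
The planet radiates to space at T_e = [S(1−α)/(4σ)]^(1/4) = 48.81 K.
The surface balance (absorbed SW + ε·downward IR = σT_s⁴) with T_a⁴ = T_s⁴/2 reduces to T_s = T_e·[2/(2−ε)]^¼ = 50.69 K.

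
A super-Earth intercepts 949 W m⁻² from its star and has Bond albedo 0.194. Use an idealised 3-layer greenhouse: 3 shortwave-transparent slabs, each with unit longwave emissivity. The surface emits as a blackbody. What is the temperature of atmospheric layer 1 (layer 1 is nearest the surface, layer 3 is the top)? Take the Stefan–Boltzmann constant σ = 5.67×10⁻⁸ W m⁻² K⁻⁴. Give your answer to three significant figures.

317 K

The effective emission temperature is T_e = [S(1−α)/(4σ)]^¼ = 241.0 K.
Each opaque layer satisfies 2T_j⁴ = T_{j−1}⁴ + T_{j+1}⁴, giving T_k⁴ = (N+1−k)T_e⁴.
With k = 1: T_1 = (3+1−1)^¼·241.0 K = 317.2 K.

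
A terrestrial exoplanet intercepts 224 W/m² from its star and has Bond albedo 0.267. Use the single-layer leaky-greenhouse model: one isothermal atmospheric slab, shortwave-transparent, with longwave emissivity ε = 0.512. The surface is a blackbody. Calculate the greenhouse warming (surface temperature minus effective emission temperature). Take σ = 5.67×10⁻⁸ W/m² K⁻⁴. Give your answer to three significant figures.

At the top of the atmosphere, σT_e⁴ = S(1−α)/4 = 41.05 W/m², giving T_e = 164.0 K.
The surface balance (absorbed SW + ε·downward IR = σT_s⁴) with T_a⁴ = T_s⁴/2 reduces to T_s = T_e·[2/(2−ε)]^¼ = 176.6 K.
Greenhouse warming: T_s − T_e = 12.59 K.

12.6 K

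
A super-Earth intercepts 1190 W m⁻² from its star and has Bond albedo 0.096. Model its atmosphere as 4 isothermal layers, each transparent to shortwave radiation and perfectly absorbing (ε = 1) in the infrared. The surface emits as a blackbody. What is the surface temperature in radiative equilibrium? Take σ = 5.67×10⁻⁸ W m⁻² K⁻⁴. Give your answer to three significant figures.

392 K

Top-of-atmosphere balance: σT_e⁴ = S(1−α)/4 = 268.9 W m⁻² → T_e = 262.4 K.
For an N-layer opaque stack, T_s⁴ = (N+1)T_e⁴, hence T_s = (5)^(1/4)×262.4 K = 392.4 K.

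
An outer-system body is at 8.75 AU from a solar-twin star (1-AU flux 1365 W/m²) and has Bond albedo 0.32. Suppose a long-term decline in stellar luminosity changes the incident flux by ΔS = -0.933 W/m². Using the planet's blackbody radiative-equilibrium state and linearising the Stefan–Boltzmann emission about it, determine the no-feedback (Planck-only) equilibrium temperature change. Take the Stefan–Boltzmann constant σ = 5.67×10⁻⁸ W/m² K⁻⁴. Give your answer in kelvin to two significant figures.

-1.1 K

Flux at the orbit: S = 1365/(8.75)² = 17.83 W/m².
Reference equilibrium: T_e = [S(1−α)/(4σ)]^(1/4) = 85.51 K.
TOA radiative forcing: ΔF = (1−α)ΔS/4 = 0.68·(-0.933)/4 = -0.1586 W/m².
Linearising σT⁴ gives d(σT⁴)/dT = 4σT_e³ = 0.1418 W/m² per K.
ΔT₀ = ΔF/λ_P = -0.1586/0.1418 = -1.12 K.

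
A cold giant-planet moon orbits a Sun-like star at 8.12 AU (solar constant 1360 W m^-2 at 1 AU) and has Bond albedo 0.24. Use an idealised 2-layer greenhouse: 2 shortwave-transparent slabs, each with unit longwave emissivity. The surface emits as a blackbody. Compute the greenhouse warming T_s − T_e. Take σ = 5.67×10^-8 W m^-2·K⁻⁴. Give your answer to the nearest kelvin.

29 kelvin

Irradiance scales as 1/d², so S = 1360 W m^-2 × (1/8.12)² = 20.63 W m^-2.
Top-of-atmosphere balance: σT_e⁴ = S(1−α)/4 = 3.919 W m^-2 → T_e = 91.18 K.
T_s = (N+1)^(1/4)·T_e = 120.0 K.
Warming: T_s − T_e = 28.82 K.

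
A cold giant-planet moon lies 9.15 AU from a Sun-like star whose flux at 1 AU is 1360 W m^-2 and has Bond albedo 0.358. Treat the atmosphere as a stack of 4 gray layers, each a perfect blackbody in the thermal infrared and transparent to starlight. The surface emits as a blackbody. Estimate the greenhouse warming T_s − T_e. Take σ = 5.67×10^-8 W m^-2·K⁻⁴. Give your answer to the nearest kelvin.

Irradiance scales as 1/d², so S = 1360 W m^-2 × (1/9.15)² = 16.24 W m^-2.
OLR = S(1−α)/4 = 2.607 W m^-2; the top layer radiates at T_e = 82.35 K.
T_s = (N+1)^(1/4)·T_e = 123.1 K.
So the greenhouse effect raises the surface by 123.1 − 82.35 = 40.79 K.

41 K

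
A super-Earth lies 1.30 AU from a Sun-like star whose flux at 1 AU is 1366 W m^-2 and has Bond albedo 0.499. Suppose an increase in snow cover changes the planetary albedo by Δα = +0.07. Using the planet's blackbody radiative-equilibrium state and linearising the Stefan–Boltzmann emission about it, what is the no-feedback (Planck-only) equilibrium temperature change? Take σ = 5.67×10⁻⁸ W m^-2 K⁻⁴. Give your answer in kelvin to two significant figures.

-7.2 kelvin

Irradiance scales as 1/d², so S = 1366 W m^-2 × (1/1.30)² = 808.3 W m^-2.
Reference equilibrium: T_e = [S(1−α)/(4σ)]^(1/4) = 205.6 K.
The change in absorbed flux is Δ[S(1−α)/4] = −SΔα/4 = -14.14 W m^-2.
Linearising σT⁴ gives d(σT⁴)/dT = 4σT_e³ = 1.970 W m^-2 per K.
Hence the no-feedback warming is ΔF/(4σT_e³) = -7.18 K.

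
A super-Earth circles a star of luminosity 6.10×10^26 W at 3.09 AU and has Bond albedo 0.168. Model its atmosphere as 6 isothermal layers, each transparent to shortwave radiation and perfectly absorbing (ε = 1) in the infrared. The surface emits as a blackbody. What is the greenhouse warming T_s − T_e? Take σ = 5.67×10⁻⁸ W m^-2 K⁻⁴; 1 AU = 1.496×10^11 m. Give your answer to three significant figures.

d = 3.09 × 1.496×10^11 m = 4.623×10^11 m.
S = L/(4πd²) = 227.2 W m^-2.
The effective emission temperature is T_e = [S(1−α)/(4σ)]^¼ = 169.9 K.
Surface: T_s = (7)^¼·T_e = 276.4 K.
So the greenhouse effect raises the surface by 276.4 − 169.9 = 106.5 K.

106 kelvin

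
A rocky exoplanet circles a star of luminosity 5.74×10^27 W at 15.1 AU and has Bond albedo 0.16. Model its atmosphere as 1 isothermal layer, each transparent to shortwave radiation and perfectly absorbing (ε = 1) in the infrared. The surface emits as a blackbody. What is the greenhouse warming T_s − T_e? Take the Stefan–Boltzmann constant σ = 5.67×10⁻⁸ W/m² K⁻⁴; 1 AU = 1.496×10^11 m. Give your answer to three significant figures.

Orbital distance: d = 15.1 AU = 2.259×10^12 m.
Flux at the orbit: S = L/(4πd²) = 5.74×10^27/(4π·(2.26×10^12)²) = 89.51 W/m².
The effective emission temperature is T_e = [S(1−α)/(4σ)]^¼ = 134.9 K.
T_s = (N+1)^(1/4)·T_e = 160.5 K.
So the greenhouse effect raises the surface by 160.5 − 134.9 = 25.53 K.

25.5 K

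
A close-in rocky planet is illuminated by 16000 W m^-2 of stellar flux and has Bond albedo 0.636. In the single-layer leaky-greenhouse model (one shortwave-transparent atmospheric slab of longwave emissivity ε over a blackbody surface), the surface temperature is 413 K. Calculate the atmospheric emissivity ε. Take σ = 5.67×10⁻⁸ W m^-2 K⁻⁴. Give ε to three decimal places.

0.235

Effective temperature: T_e = [S(1−α)/(4σ)]^(1/4) = 400.3 K.
Since (2−ε)/2 = (T_e/T_s)⁴ = 0.8826, ε = 0.2347.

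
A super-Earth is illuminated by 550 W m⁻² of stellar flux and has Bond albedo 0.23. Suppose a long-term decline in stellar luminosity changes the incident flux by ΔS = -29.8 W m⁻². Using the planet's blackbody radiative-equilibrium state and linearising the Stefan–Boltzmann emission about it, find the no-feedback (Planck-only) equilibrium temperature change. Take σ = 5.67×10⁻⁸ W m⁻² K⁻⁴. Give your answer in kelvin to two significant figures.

Unperturbed T_e = [550.0·(1−0.23)/(4σ)]^¼ = 207.9 K.
Only a fraction (1−α) is absorbed and it's spread over 4πR², so ΔF = (1−α)ΔS/4 = -5.737 W m⁻².
Linearising σT⁴ gives d(σT⁴)/dT = 4σT_e³ = 2.037 W m⁻² per K.
ΔT₀ = ΔF/λ_P = -5.737/2.037 = -2.82 K.

-2.8 K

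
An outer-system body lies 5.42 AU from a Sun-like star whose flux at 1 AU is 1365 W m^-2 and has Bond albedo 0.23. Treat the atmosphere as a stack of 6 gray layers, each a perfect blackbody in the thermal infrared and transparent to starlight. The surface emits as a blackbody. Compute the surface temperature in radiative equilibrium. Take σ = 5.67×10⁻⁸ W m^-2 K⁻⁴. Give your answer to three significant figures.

Irradiance scales as 1/d², so S = 1365 W m^-2 × (1/5.42)² = 46.47 W m^-2.
Top-of-atmosphere balance: σT_e⁴ = S(1−α)/4 = 8.945 W m^-2 → T_e = 112.1 K.
Layer-by-layer balance gives σT_s⁴ = (N+1)σT_e⁴, so T_s = 7^¼·112.1 = 182.3 K.

182 kelvin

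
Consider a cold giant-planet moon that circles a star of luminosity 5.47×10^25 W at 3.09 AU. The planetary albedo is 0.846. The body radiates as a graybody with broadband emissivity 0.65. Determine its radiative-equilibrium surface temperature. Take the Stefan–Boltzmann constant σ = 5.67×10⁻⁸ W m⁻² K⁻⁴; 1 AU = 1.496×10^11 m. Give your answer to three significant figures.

67.9 kelvin

Orbital distance: d = 3.09 AU = 4.623×10^11 m.
Flux at the orbit: S = L/(4πd²) = 5.47×10^25/(4π·(4.62×10^11)²) = 20.37 W m⁻².
The planet absorbs (1−α)S over its disc πR² and re-emits over 4πR², so the mean absorbed flux is (1−0.846)·20.37/4 = 0.7843 W m⁻².
Radiative balance εσT⁴ = 0.7843 gives T = [0.7843/(0.65·σ)]^(1/4) = 67.92 K.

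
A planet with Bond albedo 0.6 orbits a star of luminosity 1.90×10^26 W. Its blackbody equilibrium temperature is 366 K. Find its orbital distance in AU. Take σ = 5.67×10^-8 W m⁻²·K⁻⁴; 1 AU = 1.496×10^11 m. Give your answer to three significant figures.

Required flux: S = 4σT⁴/(1−α) = 10170 W m⁻².
S = L/(4πd²) → d = √(L/4πS) = √(1.90×10^26/(4π·10170)) = 3.855×10^10 m = 0.2577 AU.

0.258 AU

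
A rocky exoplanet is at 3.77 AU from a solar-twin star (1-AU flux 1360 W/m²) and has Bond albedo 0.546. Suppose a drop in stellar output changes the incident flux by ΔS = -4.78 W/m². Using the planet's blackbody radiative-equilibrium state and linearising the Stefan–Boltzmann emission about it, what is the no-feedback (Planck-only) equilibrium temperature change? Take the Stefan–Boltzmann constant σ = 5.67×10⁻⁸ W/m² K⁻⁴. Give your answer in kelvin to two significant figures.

-1.5 K

Flux at the orbit: S = 1360/(3.77)² = 95.69 W/m².
The baseline emission temperature is T_e = 117.6 K.
ΔF = Δ[S(1−α)]/4 = (1−0.546)·-4.78/4 = -0.5425 W/m².
Planck response: λ_P = 4σT_e³ = 4·5.67×10⁻⁸·(117.6)³ = 0.3693 W/m²/K.
ΔT₀ = ΔF/λ_P = -0.5425/0.3693 = -1.47 K.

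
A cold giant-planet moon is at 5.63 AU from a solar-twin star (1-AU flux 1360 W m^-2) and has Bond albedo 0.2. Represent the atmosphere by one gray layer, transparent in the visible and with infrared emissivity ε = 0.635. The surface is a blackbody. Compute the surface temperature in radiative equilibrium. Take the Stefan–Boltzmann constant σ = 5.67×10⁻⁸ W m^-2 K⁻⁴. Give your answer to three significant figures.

By the inverse-square law, S = 1360/5.63² = 42.91 W m^-2.
The planet radiates to space at T_e = [S(1−α)/(4σ)]^(1/4) = 110.9 K.
The surface balance (absorbed SW + ε·downward IR = σT_s⁴) with T_a⁴ = T_s⁴/2 reduces to T_s = T_e·[2/(2−ε)]^¼ = 122.0 K.

122 K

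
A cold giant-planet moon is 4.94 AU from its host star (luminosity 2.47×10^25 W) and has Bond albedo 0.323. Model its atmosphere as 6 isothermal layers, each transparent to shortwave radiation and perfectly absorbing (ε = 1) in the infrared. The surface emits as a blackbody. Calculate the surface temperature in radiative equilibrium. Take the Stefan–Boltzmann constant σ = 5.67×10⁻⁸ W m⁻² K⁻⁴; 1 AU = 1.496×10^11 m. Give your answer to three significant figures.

93.1 K

Orbital distance: d = 4.94 AU = 7.390×10^11 m.
S = L/(4πd²) = 3.599 W m⁻².
Top-of-atmosphere balance: σT_e⁴ = S(1−α)/4 = 0.6091 W m⁻² → T_e = 57.25 K.
Layer-by-layer balance gives σT_s⁴ = (N+1)σT_e⁴, so T_s = 7^¼·57.25 = 93.12 K.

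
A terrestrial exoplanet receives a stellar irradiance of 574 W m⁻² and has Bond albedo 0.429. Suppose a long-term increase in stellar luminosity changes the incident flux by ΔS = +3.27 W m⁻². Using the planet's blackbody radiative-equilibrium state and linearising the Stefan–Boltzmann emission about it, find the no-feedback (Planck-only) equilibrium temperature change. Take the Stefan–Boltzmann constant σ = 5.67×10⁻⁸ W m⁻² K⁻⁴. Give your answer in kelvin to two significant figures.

0.28 K

The baseline emission temperature is T_e = 195.0 K.
Only a fraction (1−α) is absorbed and it's spread over 4πR², so ΔF = (1−α)ΔS/4 = 0.4668 W m⁻².
Planck response: λ_P = 4σT_e³ = 4·5.67×10⁻⁸·(195.0)³ = 1.681 W m⁻²/K.
ΔT₀ = ΔF/λ_P = 0.4668/1.681 = 0.278 K.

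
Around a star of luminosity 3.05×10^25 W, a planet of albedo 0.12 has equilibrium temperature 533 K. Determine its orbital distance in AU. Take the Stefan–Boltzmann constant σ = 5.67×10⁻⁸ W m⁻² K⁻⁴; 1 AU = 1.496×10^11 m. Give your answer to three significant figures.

Energy balance gives S = 4σT⁴/(1−α) = 20800 W m⁻².
Then d = [L/(4πS)]^(1/2) = 1.080×10^10 m, i.e. 0.07221 AU.

0.0722 AU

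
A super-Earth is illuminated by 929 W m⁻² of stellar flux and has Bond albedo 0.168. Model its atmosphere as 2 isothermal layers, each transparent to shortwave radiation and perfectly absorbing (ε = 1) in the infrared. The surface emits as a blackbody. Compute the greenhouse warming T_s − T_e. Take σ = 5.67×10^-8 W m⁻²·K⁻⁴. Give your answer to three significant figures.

76.4 K

The effective emission temperature is T_e = [S(1−α)/(4σ)]^¼ = 241.6 K.
Surface: T_s = (3)^¼·T_e = 318.0 K.
Warming: T_s − T_e = 76.37 K.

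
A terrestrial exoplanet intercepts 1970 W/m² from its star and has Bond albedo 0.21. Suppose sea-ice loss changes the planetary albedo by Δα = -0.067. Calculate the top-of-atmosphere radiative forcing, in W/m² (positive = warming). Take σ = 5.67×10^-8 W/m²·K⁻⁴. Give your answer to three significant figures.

33.0 W/m²

The change in absorbed flux is Δ[S(1−α)/4] = −SΔα/4 = 33.00 W/m².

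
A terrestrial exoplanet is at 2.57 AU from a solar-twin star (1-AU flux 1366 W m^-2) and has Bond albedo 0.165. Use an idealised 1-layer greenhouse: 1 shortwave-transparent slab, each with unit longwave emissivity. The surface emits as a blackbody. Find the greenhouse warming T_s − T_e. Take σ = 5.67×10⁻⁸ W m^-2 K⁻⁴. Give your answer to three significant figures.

31.4 K

Irradiance scales as 1/d², so S = 1366 W m^-2 × (1/2.57)² = 206.8 W m^-2.
Top-of-atmosphere balance: σT_e⁴ = S(1−α)/4 = 43.17 W m^-2 → T_e = 166.1 K.
Surface: T_s = (2)^¼·T_e = 197.5 K.
So the greenhouse effect raises the surface by 197.5 − 166.1 = 31.43 K.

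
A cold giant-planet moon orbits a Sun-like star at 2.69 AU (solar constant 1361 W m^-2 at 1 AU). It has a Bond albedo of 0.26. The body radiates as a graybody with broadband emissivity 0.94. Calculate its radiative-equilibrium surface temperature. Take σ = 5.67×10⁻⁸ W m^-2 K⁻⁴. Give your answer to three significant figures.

Flux at the orbit: S = 1361/(2.69)² = 188.1 W m^-2.
The planet absorbs (1−α)S over its disc πR² and re-emits over 4πR², so the mean absorbed flux is (1−0.26)·188.1/4 = 34.80 W m^-2.
Radiative balance εσT⁴ = 34.80 gives T = [34.80/(0.94·σ)]^(1/4) = 159.8 K.

160 kelvin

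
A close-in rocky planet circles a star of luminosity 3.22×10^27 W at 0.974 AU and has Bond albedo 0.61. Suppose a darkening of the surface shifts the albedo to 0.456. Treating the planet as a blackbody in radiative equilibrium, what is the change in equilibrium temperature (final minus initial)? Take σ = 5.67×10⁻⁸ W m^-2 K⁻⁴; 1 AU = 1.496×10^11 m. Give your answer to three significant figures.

32.9 K

Orbital distance: d = 0.974 AU = 1.457×10^11 m.
S = L/(4πd²) = 12070 W m^-2.
Initial: T₁ = [S(1−0.61)/(4σ)]^(1/4) = 379.6 K.
Final:   T₂ = [S(1−0.456)/(4σ)]^(1/4) = 412.5 K.
ΔT = T₂ − T₁ = 32.93 K.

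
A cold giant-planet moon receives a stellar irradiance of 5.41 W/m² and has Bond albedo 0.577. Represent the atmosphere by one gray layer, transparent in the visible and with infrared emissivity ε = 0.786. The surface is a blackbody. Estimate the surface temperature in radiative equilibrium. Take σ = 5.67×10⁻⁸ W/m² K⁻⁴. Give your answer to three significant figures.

63.9 K

Effective emission temperature (TOA balance): σT_e⁴ = S(1−α)/4 = 0.5721 W/m² → T_e = 56.36 K.
For a single slab of emissivity ε, T_s⁴ = 2T_e⁴/(2−ε); thus T_s = 56.36·(1.647)^(1/4) = 63.85 K.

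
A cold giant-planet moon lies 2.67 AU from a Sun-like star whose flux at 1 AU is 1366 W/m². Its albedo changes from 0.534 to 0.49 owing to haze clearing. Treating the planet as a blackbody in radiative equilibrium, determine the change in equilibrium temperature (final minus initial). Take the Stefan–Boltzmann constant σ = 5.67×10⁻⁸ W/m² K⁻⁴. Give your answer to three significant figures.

3.21 K

By the inverse-square law, S = 1366/2.67² = 191.6 W/m².
With α = 0.534, T₁ = 140.9 K.
Final:   T₂ = [S(1−0.49)/(4σ)]^(1/4) = 144.1 K.
Change: 144.1 − 140.9 = 3.213 K.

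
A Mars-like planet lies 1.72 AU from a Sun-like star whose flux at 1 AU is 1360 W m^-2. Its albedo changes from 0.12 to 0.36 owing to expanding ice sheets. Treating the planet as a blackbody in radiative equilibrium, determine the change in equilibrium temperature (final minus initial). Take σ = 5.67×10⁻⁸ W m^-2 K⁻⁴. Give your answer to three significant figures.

-15.7 K

Flux at the orbit: S = 1360/(1.72)² = 459.7 W m^-2.
Before: T₁ = [459.7·0.88/(4σ)]^(1/4) = 205.5 K.
Final:   T₂ = [S(1−0.36)/(4σ)]^(1/4) = 189.8 K.
ΔT = T₂ − T₁ = -15.73 K.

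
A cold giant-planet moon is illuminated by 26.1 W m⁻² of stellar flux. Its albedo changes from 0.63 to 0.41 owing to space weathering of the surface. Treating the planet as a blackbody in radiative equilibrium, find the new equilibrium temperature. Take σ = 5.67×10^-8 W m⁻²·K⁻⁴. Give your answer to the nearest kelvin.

91 kelvin

New equilibrium: T₂ = [(1−0.41)·26.10/(4σ)]^(1/4) = 90.77 K.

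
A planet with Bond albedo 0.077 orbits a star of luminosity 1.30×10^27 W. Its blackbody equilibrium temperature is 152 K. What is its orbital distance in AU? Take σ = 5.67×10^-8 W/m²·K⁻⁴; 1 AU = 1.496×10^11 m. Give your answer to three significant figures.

5.94 AU

The flux needed for this T is 4σT⁴/(1−0.077) = 131.2 W/m².
S = L/(4πd²) → d = √(L/4πS) = √(1.30×10^27/(4π·131.2)) = 8.881×10^11 m = 5.936 AU.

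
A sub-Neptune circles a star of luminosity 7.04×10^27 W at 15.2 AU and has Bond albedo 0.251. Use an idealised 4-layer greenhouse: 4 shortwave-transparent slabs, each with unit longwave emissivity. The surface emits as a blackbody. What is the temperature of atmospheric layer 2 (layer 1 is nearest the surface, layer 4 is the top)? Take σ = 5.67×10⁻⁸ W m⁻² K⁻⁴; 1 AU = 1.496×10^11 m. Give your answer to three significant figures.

181 K

d = 15.2 × 1.496×10^11 m = 2.274×10^12 m.
Flux at the orbit: S = L/(4πd²) = 7.04×10^27/(4π·(2.27×10^12)²) = 108.3 W m⁻².
OLR = S(1−α)/4 = 20.29 W m⁻²; the top layer radiates at T_e = 137.5 K.
The net upward flux σT_e⁴ is constant between every pair of levels, so T_k⁴ = (N+1−k)T_e⁴.
T_2 = (3)^(1/4)·137.5 = 181.0 K.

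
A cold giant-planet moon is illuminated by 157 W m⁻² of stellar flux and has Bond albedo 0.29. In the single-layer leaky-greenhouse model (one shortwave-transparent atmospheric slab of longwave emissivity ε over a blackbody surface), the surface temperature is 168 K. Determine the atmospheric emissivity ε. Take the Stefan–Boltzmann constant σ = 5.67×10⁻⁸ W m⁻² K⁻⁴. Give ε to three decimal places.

TOA balance gives T_e = 148.9 K.
Inverting T_s⁴ = 2T_e⁴/(2−ε): (T_e/T_s)⁴ = 0.6170, so ε = 2(1 − 0.6170) = 0.7660.

0.766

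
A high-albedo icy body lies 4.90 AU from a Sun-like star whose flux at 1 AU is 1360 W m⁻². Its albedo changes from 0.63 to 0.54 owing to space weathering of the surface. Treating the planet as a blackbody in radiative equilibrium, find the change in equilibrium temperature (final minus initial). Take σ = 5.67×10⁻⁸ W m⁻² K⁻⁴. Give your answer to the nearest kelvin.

By the inverse-square law, S = 1360/4.90² = 56.64 W m⁻².
Before: T₁ = [56.64·0.37/(4σ)]^(1/4) = 98.05 K.
Final:   T₂ = [S(1−0.54)/(4σ)]^(1/4) = 103.5 K.
ΔT = T₂ − T₁ = 5.485 K.

5 K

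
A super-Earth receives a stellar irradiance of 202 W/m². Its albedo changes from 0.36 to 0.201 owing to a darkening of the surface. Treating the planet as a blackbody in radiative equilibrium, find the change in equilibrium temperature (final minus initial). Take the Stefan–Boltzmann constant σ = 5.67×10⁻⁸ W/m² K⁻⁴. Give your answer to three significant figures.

Before: T₁ = [202.0·0.64/(4σ)]^(1/4) = 154.5 K.
Final:   T₂ = [S(1−0.201)/(4σ)]^(1/4) = 163.3 K.
Change: 163.3 − 154.5 = 8.814 K.

8.81 kelvin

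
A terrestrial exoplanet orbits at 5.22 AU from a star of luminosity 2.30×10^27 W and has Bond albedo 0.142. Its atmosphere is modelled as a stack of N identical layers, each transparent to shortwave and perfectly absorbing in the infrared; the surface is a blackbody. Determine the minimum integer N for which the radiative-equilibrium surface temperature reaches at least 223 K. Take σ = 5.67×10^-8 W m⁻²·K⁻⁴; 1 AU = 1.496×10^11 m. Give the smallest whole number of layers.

Orbital distance: d = 5.22 AU = 7.809×10^11 m.
Spreading L over a sphere of radius d: S = 2.30×10^27/(4π·7.81×10^11²) = 300.1 W m⁻².
Top-of-atmosphere balance: σT_e⁴ = S(1−α)/4 = 64.38 W m⁻² → T_e = 183.6 K.
T_s = (N+1)^(1/4)·T_e ≥ 223 K requires N+1 ≥ (T_s/T_e)⁴ = (223/183.6)⁴ = 2.178.
The minimum whole number is N = 2.

2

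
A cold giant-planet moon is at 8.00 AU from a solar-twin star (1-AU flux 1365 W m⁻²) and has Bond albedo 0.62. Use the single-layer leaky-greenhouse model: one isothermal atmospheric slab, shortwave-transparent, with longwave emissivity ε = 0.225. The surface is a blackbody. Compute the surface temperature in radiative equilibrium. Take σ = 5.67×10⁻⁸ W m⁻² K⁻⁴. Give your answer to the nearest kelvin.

Irradiance scales as 1/d², so S = 1365 W m⁻² × (1/8.00)² = 21.33 W m⁻².
At the top of the atmosphere, σT_e⁴ = S(1−α)/4 = 2.026 W m⁻², giving T_e = 77.32 K.
For a single slab of emissivity ε, T_s⁴ = 2T_e⁴/(2−ε); thus T_s = 77.32·(1.127)^(1/4) = 79.66 K.

80 kelvin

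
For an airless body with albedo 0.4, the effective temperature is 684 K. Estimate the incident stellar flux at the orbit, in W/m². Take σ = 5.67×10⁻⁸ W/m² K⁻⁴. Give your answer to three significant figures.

Invert the energy balance for S: S = 4σT⁴/(1−α).
The emitted flux is σT⁴ = 12410 W/m².
So S = 4×12410/(1−0.4) = 82740 W/m².

82700 W/m²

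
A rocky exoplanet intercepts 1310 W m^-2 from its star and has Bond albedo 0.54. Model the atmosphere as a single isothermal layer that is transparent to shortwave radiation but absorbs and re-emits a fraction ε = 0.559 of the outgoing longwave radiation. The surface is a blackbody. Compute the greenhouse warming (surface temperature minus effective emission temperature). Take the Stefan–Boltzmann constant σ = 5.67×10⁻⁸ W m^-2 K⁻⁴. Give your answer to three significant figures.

The planet radiates to space at T_e = [S(1−α)/(4σ)]^(1/4) = 227.0 K.
For a single slab of emissivity ε, T_s⁴ = 2T_e⁴/(2−ε); thus T_s = 227.0·(1.388)^(1/4) = 246.4 K.
T_s − T_e = 246.4 − 227.0 = 19.39 K.

19.4 kelvin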